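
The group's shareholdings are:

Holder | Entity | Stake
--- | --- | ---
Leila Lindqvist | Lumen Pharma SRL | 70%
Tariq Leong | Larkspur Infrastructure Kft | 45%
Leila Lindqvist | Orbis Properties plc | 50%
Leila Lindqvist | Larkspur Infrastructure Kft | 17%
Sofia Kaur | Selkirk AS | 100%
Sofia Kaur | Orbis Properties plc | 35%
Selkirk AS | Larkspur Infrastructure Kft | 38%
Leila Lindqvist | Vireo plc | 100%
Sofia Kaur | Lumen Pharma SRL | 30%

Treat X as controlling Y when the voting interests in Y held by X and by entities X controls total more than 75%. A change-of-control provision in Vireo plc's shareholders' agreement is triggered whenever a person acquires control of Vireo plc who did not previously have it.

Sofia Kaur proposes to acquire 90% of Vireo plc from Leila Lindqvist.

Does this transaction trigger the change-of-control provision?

The purchase adds only to Sofia's holdings (Leila's stake shrinks), so Sofia is the only person who could newly come to control Vireo.
Sofia holds 100% of Selkirk, so Sofia controls Selkirk.
Neither Sofia nor any entity Sofia controls holds any voting interest in Vireo.
So before the transaction, Sofia does not control Vireo.
After the purchase, Sofia holds 90% of Vireo directly, and Leila's stake falls to 10%.
Sofia holds 90% of Vireo, so Sofia controls Vireo.
Sofia did not control Vireo before and does after, so the clause is triggered.

Yes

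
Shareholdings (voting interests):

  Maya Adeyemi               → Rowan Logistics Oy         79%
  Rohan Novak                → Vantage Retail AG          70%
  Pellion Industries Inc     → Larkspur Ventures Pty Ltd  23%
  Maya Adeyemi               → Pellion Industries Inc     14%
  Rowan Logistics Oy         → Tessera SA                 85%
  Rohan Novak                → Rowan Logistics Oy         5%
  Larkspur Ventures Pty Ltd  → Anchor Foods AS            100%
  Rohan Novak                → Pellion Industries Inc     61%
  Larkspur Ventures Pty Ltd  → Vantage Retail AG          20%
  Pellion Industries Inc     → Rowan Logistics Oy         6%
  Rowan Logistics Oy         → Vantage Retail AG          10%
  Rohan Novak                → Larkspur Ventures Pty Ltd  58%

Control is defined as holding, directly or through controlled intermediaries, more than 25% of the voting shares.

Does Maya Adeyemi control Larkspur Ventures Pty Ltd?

No

Maya holds 79% of Rowan, so Maya controls Rowan.
Rowan holds 85% of Tessera, so Maya controls Tessera.
Neither Maya nor any entity Maya controls holds any voting interest in Larkspur.
So Maya does not control Larkspur.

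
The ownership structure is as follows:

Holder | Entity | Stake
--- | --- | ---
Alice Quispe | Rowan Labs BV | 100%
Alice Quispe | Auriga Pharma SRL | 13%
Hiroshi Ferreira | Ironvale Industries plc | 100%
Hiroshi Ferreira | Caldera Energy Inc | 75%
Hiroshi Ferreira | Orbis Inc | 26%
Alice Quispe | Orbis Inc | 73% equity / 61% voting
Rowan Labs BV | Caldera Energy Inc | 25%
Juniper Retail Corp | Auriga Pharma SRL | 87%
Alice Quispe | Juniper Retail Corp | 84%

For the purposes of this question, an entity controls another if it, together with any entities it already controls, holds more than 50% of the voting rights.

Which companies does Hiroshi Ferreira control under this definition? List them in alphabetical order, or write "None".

Caldera Energy Inc, Ironvale Industries plc

Hiroshi holds 75% of Caldera, so Hiroshi controls Caldera.
Hiroshi holds 100% of Ironvale, so Hiroshi controls Ironvale.
No other company's threshold is met.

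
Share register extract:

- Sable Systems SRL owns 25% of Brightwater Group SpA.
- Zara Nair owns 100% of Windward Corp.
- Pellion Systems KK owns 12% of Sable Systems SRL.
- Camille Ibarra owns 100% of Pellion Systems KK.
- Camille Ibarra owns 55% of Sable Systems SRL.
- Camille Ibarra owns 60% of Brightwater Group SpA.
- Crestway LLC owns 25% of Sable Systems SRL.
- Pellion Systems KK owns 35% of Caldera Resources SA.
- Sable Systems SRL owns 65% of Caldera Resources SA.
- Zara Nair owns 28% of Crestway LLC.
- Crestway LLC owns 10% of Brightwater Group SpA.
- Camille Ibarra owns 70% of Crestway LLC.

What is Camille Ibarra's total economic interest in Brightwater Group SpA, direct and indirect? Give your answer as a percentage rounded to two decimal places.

88.13%

Camille reaches Brightwater along 5 paths.
Direct stake: 60% = 60%.
Via Crestway → Sable: 70% × 25% × 25% = 4.375%.
Via Pellion → Sable: 100% × 12% × 25% = 3%.
Via Sable: 55% × 25% = 13.75%.
Via Crestway: 70% × 10% = 7%.
Total: 60% + 4.375% + 3% + 13.75% + 7% = 88.125%.
Rounded: 88.13%.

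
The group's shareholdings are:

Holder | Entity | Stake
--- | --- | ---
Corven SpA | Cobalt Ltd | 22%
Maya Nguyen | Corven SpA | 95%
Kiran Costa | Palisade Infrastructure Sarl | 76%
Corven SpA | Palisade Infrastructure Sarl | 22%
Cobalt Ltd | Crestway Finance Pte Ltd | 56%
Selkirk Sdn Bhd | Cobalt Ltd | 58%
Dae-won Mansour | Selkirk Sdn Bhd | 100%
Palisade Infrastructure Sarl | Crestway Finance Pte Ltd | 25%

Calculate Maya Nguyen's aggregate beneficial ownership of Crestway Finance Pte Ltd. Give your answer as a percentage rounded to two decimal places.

16.93%

Maya reaches Crestway along 2 paths.
Via Corven → Cobalt: 95% × 22% × 56% = 11.704%.
Via Corven → Palisade: 95% × 22% × 25% = 5.225%.
Total: 11.704% + 5.225% = 16.929%.
Rounded: 16.93%.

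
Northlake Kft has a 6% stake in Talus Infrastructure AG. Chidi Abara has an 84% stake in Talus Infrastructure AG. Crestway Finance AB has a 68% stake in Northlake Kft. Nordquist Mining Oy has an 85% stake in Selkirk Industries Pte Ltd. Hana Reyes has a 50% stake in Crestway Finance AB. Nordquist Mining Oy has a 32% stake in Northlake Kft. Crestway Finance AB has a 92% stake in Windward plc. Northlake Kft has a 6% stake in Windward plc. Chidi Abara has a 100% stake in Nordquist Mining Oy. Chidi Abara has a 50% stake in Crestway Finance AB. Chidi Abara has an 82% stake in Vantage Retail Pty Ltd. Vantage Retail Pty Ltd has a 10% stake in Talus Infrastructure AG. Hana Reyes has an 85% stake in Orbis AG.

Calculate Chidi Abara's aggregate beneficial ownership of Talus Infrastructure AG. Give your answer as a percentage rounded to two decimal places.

Chidi reaches Talus along 4 paths.
Via Nordquist → Northlake: 100% × 32% × 6% = 1.92%.
Via Crestway → Northlake: 50% × 68% × 6% = 2.04%.
Direct stake: 84% = 84%.
Via Vantage: 82% × 10% = 8.2%.
Total: 1.92% + 2.04% + 84% + 8.2% = 96.16%.

96.16%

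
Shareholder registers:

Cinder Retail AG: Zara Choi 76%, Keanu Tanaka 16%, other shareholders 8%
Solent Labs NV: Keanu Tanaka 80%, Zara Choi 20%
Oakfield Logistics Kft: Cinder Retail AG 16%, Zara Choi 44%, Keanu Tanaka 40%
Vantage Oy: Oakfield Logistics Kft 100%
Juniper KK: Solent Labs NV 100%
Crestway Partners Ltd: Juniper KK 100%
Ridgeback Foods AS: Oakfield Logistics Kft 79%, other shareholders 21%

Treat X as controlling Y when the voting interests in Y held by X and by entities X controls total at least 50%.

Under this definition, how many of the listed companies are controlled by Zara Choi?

4

Zara holds 76% of Cinder, so Zara controls Cinder.
Cinder and Zara together hold 16% + 44% = 60% of Oakfield, so Zara controls Oakfield.
Oakfield holds 100% of Vantage, so Zara controls Vantage.
Oakfield holds 79% of Ridgeback, so Zara controls Ridgeback.
No other company's threshold is met.
Zara controls 4 companies.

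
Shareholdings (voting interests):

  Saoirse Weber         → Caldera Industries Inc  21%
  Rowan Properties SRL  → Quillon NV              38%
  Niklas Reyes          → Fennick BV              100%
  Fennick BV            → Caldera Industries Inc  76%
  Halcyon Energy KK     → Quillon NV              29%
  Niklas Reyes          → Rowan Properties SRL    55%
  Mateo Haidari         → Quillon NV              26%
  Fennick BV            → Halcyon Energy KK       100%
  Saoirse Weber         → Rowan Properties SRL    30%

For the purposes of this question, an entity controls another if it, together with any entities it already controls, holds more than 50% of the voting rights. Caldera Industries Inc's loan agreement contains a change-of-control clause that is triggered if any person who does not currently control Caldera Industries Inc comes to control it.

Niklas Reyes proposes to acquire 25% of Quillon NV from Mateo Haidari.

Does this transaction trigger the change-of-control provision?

No

The purchase adds only to Niklas's holdings (Mateo's stake shrinks), so Niklas is the only person who could newly come to control Caldera.
Niklas holds 100% of Fennick, so Niklas controls Fennick.
Fennick holds 76% of Caldera, so Niklas controls Caldera.
So Niklas already controls Caldera before the transaction.
After the purchase, Niklas holds 25% of Quillon directly, and Mateo's stake falls to 1%.
Niklas controlled Caldera already, so this is not a new person acquiring control; every other person's position is unchanged or reduced.
No new person acquires control, so the clause is not triggered.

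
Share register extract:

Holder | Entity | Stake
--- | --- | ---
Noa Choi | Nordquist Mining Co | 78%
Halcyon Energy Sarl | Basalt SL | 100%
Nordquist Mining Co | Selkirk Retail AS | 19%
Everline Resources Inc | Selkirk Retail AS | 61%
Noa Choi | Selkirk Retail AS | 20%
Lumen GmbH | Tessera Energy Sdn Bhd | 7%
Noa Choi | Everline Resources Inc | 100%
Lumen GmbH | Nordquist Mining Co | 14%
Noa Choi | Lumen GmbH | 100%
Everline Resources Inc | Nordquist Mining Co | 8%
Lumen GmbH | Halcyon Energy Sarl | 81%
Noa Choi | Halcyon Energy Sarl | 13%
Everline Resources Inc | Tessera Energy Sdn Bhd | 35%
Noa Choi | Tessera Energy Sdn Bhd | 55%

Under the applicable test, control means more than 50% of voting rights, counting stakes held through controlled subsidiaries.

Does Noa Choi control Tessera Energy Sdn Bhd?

Noa holds 100% of Lumen, so Noa controls Lumen.
Noa holds 100% of Everline, so Noa controls Everline.
Lumen and Everline and Noa together hold 7% + 35% + 55% = 97% of Tessera, so Noa controls Tessera.

Yes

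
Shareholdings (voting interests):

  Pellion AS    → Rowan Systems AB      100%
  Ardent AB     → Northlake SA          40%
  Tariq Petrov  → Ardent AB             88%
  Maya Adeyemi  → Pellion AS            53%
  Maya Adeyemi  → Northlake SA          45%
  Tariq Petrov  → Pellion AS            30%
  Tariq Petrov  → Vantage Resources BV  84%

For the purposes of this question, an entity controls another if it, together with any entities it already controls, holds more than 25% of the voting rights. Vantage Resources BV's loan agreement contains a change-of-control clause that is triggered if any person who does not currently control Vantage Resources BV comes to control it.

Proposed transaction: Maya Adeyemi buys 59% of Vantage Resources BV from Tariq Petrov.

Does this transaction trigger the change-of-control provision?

Yes

The purchase adds only to Maya's holdings (Tariq's stake shrinks), so Maya is the only person who could newly come to control Vantage.
Maya holds 53% of Pellion, so Maya controls Pellion.
Maya holds 45% of Northlake, so Maya controls Northlake.
Pellion holds 100% of Rowan, so Maya controls Rowan.
Neither Maya nor any entity Maya controls holds any voting interest in Vantage.
So before the transaction, Maya does not control Vantage.
After the purchase, Maya holds 59% of Vantage directly, and Tariq's stake falls to 25%.
Maya holds 59% of Vantage, so Maya controls Vantage.
Maya did not control Vantage before and does after, so the clause is triggered.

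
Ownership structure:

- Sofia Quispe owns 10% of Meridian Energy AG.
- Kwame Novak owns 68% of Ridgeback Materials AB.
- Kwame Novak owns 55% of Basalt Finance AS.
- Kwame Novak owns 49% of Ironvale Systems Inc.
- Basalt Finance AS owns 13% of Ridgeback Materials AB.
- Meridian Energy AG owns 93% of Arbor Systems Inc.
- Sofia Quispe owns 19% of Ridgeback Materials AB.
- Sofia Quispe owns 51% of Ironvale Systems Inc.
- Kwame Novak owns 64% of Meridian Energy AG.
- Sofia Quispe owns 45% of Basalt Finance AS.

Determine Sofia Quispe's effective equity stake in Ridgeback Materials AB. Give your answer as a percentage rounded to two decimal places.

Sofia reaches Ridgeback along 2 paths.
Direct stake: 19% = 19%.
Via Basalt: 45% × 13% = 5.85%.
Total: 19% + 5.85% = 24.85%.

24.85%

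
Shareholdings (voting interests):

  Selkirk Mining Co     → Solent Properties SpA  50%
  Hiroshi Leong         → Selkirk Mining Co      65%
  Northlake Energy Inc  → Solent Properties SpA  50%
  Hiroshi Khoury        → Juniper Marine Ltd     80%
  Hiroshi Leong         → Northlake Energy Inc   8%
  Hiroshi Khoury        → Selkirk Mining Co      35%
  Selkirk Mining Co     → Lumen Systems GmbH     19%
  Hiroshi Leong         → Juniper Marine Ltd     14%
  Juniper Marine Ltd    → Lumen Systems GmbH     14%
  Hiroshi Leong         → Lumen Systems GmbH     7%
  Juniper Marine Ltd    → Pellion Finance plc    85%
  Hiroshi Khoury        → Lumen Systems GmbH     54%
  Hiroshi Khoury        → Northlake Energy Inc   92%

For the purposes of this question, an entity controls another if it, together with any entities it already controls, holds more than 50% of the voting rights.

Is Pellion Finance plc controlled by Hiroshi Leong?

No

Hiroshi Leong holds 65% of Selkirk, so Hiroshi Leong controls Selkirk.
Neither Hiroshi Leong nor any entity Hiroshi Leong controls holds any voting interest in Pellion.
So Hiroshi Leong does not control Pellion.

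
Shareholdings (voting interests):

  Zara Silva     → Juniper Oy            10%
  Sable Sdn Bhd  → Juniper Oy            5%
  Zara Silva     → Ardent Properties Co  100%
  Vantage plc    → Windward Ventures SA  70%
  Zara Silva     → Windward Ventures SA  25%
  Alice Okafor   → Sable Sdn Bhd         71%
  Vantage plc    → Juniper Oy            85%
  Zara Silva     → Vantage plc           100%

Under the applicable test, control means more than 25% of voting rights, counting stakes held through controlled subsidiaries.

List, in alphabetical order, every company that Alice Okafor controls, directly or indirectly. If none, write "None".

Alice holds 71% of Sable, so Alice controls Sable.
No other company's threshold is met.

Sable Sdn Bhd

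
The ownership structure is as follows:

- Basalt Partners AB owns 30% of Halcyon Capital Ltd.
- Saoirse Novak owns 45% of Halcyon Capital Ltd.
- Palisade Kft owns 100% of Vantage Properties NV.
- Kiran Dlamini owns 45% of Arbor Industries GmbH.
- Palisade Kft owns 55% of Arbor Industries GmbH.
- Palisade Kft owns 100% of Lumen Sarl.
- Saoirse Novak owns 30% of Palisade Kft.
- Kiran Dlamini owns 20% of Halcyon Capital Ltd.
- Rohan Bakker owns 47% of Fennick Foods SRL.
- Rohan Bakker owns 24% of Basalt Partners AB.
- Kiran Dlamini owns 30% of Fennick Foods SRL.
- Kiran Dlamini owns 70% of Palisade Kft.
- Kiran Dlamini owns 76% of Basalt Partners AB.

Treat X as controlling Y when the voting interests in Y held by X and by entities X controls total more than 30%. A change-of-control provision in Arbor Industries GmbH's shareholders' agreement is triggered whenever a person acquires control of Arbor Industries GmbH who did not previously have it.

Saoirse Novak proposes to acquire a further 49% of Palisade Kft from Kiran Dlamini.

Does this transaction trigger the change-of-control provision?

The purchase adds only to Saoirse's holdings (Kiran's stake shrinks), so Saoirse is the only person who could newly come to control Arbor.
Saoirse holds 45% of Halcyon, so Saoirse controls Halcyon.
Neither Saoirse nor any entity Saoirse controls holds any voting interest in Arbor.
So before the transaction, Saoirse does not control Arbor.
After the purchase, Saoirse's direct stake in Palisade rises to 30% + 49% = 79%, and Kiran's stake falls to 21%.
Saoirse holds 79% of Palisade, so Saoirse controls Palisade.
Palisade holds 55% of Arbor, so Saoirse controls Arbor.
Saoirse did not control Arbor before and does after, so the clause is triggered.

Yes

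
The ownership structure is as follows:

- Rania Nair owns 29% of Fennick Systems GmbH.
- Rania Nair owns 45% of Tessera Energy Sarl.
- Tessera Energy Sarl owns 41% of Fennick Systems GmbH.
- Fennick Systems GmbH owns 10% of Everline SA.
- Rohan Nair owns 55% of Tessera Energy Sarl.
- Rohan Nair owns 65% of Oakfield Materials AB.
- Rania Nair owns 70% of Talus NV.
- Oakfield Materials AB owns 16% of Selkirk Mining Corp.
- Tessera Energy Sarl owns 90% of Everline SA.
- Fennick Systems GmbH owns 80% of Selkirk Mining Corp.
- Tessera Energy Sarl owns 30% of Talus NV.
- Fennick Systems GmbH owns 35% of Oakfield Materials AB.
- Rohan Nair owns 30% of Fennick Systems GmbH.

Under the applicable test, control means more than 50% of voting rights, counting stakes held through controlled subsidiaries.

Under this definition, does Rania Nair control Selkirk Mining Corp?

Rania holds 70% of Talus, so Rania controls Talus.
Neither Rania nor any entity Rania controls holds any voting interest in Selkirk.
So Rania does not control Selkirk.

No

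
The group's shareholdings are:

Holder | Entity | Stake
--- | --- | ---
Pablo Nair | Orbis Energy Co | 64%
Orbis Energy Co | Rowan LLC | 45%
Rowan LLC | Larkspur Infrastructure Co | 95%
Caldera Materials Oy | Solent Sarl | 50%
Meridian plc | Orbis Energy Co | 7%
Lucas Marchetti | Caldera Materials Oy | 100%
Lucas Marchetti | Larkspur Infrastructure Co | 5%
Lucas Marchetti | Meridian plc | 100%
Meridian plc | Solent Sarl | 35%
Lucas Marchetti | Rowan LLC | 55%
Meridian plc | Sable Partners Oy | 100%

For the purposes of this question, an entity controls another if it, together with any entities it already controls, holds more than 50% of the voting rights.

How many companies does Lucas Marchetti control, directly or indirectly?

6

Lucas holds 100% of Meridian, so Lucas controls Meridian.
Lucas holds 100% of Caldera, so Lucas controls Caldera.
Lucas holds 55% of Rowan, so Lucas controls Rowan.
Caldera and Meridian together hold 50% + 35% = 85% of Solent, so Lucas controls Solent.
Meridian holds 100% of Sable, so Lucas controls Sable.
Rowan and Lucas together hold 95% + 5% = 100% of Larkspur, so Lucas controls Larkspur.
No other company's threshold is met.
Lucas controls 6 companies.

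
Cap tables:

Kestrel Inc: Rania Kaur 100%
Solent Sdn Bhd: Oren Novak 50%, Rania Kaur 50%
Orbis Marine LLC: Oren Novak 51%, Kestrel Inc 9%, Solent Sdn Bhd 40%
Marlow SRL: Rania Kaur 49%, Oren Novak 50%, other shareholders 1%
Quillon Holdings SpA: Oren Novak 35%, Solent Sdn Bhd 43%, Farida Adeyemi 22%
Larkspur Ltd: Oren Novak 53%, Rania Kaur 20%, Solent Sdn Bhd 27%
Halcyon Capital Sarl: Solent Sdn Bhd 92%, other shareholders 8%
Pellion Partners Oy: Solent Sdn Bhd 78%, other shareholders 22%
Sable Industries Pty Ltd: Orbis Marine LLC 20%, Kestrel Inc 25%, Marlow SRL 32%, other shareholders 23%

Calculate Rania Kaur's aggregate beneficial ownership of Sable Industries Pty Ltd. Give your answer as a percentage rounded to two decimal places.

46.48%

Rania reaches Sable along 4 paths.
Via Kestrel → Orbis: 100% × 9% × 20% = 1.8%.
Via Solent → Orbis: 50% × 40% × 20% = 4%.
Via Kestrel: 100% × 25% = 25%.
Via Marlow: 49% × 32% = 15.68%.
Total: 1.8% + 4% + 25% + 15.68% = 46.48%.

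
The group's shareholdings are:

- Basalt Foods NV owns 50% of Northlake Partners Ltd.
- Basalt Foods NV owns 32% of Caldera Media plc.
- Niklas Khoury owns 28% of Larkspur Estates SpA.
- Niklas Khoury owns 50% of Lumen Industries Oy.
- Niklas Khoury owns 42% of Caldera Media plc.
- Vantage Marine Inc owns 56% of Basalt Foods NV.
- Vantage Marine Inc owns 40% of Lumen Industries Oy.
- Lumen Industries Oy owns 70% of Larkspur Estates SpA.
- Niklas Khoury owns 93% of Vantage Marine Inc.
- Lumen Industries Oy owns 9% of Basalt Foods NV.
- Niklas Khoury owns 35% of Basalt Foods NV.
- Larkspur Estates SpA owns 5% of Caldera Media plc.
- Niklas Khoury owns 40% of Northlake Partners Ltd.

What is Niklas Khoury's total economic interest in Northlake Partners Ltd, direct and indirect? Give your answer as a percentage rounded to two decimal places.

87.46%

Niklas reaches Northlake along 5 paths.
Via Basalt: 35% × 50% = 17.5%.
Via Vantage → Basalt: 93% × 56% × 50% = 26.04%.
Via Vantage → Lumen → Basalt: 93% × 40% × 9% × 50% = 1.674%.
Via Lumen → Basalt: 50% × 9% × 50% = 2.25%.
Direct stake: 40% = 40%.
Total: 17.5% + 26.04% + 1.674% + 2.25% + 40% = 87.464%.
Rounded: 87.46%.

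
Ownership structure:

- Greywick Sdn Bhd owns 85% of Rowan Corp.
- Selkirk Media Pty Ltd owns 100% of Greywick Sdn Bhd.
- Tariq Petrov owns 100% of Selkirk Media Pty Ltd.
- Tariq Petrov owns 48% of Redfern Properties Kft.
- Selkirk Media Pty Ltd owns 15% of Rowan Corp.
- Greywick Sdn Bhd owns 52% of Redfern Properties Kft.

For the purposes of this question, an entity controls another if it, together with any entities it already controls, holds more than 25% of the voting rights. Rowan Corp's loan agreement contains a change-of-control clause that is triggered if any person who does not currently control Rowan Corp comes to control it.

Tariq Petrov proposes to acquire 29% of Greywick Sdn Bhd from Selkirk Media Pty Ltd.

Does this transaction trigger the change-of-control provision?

No

The purchase adds only to Tariq's holdings (Selkirk's stake shrinks), so Tariq is the only person who could newly come to control Rowan.
Tariq holds 100% of Selkirk, so Tariq controls Selkirk.
Selkirk holds 100% of Greywick, so Tariq controls Greywick.
Greywick and Selkirk together hold 85% + 15% = 100% of Rowan, so Tariq controls Rowan.
So Tariq already controls Rowan before the transaction.
After the purchase, Tariq holds 29% of Greywick directly, and Selkirk's stake falls to 71%.
Tariq controlled Rowan already, so this is not a new person acquiring control; every other person's position is unchanged or reduced.
No new person acquires control, so the clause is not triggered.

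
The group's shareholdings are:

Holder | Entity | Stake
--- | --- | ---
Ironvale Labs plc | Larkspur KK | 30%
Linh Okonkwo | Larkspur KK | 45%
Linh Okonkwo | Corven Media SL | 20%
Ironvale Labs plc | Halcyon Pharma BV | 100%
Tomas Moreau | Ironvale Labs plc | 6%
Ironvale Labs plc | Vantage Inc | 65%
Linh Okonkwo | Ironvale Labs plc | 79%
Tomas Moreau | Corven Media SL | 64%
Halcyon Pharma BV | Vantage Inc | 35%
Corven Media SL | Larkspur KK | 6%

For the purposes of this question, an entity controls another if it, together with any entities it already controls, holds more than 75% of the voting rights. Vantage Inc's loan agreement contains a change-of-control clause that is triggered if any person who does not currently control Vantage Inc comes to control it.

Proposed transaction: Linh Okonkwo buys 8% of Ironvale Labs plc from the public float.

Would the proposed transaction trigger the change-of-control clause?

No

The purchase changes only Linh's holdings, so Linh is the only person who could newly come to control Vantage.
Linh holds 79% of Ironvale, so Linh controls Ironvale.
Ironvale holds 100% of Halcyon, so Linh controls Halcyon.
Ironvale and Halcyon together hold 65% + 35% = 100% of Vantage, so Linh controls Vantage.
So Linh already controls Vantage before the transaction.
After the purchase, Linh's direct stake in Ironvale rises to 79% + 8% = 87%.
Linh controlled Vantage already, so this is not a new person acquiring control; every other person's position is unchanged or reduced.
No new person acquires control, so the clause is not triggered.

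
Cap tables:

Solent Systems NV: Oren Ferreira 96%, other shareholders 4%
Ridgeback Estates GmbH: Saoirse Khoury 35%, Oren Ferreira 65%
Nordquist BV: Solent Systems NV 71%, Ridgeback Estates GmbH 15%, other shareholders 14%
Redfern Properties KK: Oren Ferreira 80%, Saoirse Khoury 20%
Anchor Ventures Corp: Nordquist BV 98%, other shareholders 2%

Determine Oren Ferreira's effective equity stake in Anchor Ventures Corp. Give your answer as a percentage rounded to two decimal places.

Oren reaches Anchor along 2 paths.
Via Solent → Nordquist: 96% × 71% × 98% = 66.7968%.
Via Ridgeback → Nordquist: 65% × 15% × 98% = 9.555%.
Total: 66.7968% + 9.555% = 76.3518%.
Rounded: 76.35%.

76.35%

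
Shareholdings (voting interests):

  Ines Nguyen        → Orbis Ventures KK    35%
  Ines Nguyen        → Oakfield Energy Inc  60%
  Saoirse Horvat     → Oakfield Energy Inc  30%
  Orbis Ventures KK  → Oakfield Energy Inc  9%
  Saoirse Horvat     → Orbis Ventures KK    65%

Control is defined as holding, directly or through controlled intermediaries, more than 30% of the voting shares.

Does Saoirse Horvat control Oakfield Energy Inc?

Saoirse holds 65% of Orbis, so Saoirse controls Orbis.
Saoirse and Orbis together hold 30% + 9% = 39% of Oakfield, so Saoirse controls Oakfield.

Yes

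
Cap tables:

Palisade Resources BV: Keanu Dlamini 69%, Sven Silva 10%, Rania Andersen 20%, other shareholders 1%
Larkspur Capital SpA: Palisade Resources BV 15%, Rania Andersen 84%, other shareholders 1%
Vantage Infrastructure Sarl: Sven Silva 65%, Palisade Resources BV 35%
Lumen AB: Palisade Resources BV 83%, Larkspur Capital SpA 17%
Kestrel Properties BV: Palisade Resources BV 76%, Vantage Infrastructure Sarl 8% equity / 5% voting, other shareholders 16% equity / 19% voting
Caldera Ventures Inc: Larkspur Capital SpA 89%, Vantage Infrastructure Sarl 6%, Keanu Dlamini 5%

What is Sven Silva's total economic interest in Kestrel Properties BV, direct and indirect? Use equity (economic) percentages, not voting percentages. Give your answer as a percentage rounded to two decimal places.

Sven reaches Kestrel along 3 paths.
Via Palisade: 10% × 76% = 7.6%.
Via Vantage: 65% × 8% = 5.2%.
Via Palisade → Vantage: 10% × 35% × 8% = 0.28%.
Total: 7.6% + 5.2% + 0.28% = 13.08%.

13.08%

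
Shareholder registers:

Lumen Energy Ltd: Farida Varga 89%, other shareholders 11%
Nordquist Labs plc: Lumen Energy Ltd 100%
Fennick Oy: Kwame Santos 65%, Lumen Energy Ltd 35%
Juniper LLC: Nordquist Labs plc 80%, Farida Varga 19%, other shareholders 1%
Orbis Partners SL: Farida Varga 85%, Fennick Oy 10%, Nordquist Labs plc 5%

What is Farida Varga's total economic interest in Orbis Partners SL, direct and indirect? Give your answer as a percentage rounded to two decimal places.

Farida reaches Orbis along 3 paths.
Direct stake: 85% = 85%.
Via Lumen → Fennick: 89% × 35% × 10% = 3.115%.
Via Lumen → Nordquist: 89% × 100% × 5% = 4.45%.
Total: 85% + 3.115% + 4.45% = 92.565%.
Rounded: 92.57%.

92.57%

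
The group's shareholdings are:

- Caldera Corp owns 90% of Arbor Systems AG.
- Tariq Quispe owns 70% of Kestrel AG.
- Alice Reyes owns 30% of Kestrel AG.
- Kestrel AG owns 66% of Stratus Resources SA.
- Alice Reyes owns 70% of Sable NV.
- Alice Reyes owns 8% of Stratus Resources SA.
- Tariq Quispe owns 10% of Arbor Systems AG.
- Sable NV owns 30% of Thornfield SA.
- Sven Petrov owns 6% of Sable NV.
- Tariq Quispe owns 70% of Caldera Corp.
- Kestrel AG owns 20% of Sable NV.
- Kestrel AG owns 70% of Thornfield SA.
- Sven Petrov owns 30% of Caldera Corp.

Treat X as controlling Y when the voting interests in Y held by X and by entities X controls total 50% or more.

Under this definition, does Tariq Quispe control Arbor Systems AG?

Tariq holds 70% of Caldera, so Tariq controls Caldera.
Caldera and Tariq together hold 90% + 10% = 100% of Arbor, so Tariq controls Arbor.

Yes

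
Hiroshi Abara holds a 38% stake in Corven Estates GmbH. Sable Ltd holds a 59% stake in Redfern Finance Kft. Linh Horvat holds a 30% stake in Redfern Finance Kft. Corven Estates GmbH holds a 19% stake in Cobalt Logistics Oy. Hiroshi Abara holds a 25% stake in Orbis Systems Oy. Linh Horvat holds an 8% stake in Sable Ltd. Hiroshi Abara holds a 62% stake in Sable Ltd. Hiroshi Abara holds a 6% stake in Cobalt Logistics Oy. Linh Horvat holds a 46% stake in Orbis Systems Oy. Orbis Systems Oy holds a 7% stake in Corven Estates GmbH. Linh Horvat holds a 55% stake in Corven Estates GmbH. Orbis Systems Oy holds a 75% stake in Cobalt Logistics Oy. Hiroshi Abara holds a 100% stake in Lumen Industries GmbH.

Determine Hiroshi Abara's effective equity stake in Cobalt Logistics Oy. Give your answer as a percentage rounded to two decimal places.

Hiroshi reaches Cobalt along 4 paths.
Direct stake: 6% = 6%.
Via Orbis: 25% × 75% = 18.75%.
Via Orbis → Corven: 25% × 7% × 19% = 0.3325%.
Via Corven: 38% × 19% = 7.22%.
Total: 6% + 18.75% + 0.3325% + 7.22% = 32.3025%.
Rounded: 32.30%.

32.30%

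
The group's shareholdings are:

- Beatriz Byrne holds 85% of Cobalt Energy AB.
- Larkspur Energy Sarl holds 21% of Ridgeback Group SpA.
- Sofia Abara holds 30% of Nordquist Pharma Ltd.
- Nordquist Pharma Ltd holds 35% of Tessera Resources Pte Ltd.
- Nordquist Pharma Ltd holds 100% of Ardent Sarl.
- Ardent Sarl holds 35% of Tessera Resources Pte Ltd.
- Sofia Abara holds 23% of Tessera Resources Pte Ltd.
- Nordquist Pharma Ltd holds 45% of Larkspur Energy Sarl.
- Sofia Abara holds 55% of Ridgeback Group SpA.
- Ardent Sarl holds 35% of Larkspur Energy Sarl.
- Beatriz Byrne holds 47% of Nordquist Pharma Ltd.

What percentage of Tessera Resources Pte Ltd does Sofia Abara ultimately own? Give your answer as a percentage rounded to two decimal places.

44.00%

Sofia reaches Tessera along 3 paths.
Via Nordquist → Ardent: 30% × 100% × 35% = 10.5%.
Direct stake: 23% = 23%.
Via Nordquist: 30% × 35% = 10.5%.
Total: 10.5% + 23% + 10.5% = 44%.
Rounded: 44.00%.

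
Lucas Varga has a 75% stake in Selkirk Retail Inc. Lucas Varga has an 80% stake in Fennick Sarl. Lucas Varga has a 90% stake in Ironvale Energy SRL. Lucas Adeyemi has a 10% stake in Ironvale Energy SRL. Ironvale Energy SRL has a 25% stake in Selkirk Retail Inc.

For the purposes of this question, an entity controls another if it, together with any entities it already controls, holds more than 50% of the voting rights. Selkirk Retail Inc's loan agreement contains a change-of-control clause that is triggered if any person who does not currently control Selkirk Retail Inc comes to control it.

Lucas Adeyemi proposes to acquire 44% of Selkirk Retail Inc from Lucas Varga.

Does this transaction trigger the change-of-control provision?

The purchase adds only to Lucas Adeyemi's holdings (Lucas Varga's stake shrinks), so Lucas Adeyemi is the only person who could newly come to control Selkirk.
Lucas Adeyemi's largest direct stake is 10% in Ironvale, which does not meet the threshold, so Lucas Adeyemi controls no company.
Neither Lucas Adeyemi nor any entity Lucas Adeyemi controls holds any voting interest in Selkirk.
So before the transaction, Lucas Adeyemi does not control Selkirk.
After the purchase, Lucas Adeyemi holds 44% of Selkirk directly, and Lucas Varga's stake falls to 31%.
After the transaction, Lucas Adeyemi's side holds 44% of Selkirk, not > 50%, so Lucas Adeyemi still does not control Selkirk.
No new person acquires control, so the clause is not triggered.

No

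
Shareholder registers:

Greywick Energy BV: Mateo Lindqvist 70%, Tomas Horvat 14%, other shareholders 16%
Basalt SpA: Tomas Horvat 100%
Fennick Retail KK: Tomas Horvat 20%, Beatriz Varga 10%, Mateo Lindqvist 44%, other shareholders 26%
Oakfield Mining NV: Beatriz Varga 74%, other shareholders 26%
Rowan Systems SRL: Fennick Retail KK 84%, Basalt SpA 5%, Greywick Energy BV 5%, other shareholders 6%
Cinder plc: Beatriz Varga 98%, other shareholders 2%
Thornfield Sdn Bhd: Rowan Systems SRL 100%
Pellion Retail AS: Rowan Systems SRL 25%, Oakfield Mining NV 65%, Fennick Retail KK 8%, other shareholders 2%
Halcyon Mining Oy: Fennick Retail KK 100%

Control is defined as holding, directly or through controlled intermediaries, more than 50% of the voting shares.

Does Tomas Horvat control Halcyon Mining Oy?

Tomas holds 100% of Basalt, so Tomas controls Basalt.
Neither Tomas nor any entity Tomas controls holds any voting interest in Halcyon.
So Tomas does not control Halcyon.

No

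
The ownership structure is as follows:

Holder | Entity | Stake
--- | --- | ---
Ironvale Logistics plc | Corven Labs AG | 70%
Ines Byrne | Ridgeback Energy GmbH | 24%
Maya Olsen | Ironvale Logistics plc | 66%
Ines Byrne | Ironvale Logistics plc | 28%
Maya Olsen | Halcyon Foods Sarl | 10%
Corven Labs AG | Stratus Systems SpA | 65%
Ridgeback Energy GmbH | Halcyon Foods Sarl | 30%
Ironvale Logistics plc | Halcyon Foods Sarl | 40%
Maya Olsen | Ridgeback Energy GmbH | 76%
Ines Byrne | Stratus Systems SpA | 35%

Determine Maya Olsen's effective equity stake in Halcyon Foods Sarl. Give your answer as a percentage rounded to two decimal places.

59.20%

Maya reaches Halcyon along 3 paths.
Via Ironvale: 66% × 40% = 26.4%.
Direct stake: 10% = 10%.
Via Ridgeback: 76% × 30% = 22.8%.
Total: 26.4% + 10% + 22.8% = 59.2%.
Rounded: 59.20%.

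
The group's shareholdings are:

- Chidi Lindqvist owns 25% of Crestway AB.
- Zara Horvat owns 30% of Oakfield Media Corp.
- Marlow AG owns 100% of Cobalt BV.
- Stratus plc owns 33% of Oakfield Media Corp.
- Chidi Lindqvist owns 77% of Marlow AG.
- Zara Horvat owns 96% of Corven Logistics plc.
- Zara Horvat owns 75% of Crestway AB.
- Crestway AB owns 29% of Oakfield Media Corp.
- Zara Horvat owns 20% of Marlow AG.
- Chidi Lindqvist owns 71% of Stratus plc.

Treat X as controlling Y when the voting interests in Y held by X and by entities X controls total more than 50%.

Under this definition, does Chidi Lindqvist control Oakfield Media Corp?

Chidi holds 71% of Stratus, so Chidi controls Stratus.
Chidi holds 77% of Marlow, so Chidi controls Marlow.
Marlow holds 100% of Cobalt, so Chidi controls Cobalt.
In Oakfield, Chidi's side holds only 33%, not > 50%.
So Chidi does not control Oakfield.

No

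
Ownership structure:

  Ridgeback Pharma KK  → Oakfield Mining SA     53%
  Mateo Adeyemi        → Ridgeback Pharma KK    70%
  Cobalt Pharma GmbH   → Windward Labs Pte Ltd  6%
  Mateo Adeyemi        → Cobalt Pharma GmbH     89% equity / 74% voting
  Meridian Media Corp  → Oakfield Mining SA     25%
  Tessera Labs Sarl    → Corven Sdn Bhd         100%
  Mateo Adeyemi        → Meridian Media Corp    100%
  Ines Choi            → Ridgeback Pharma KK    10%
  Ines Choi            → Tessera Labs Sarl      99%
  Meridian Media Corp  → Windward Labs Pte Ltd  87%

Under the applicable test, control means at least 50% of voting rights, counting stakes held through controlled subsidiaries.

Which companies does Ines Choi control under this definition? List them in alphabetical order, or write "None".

Ines holds 99% of Tessera, so Ines controls Tessera.
Tessera holds 100% of Corven, so Ines controls Corven.
No other company's threshold is met.

Corven Sdn Bhd, Tessera Labs Sarl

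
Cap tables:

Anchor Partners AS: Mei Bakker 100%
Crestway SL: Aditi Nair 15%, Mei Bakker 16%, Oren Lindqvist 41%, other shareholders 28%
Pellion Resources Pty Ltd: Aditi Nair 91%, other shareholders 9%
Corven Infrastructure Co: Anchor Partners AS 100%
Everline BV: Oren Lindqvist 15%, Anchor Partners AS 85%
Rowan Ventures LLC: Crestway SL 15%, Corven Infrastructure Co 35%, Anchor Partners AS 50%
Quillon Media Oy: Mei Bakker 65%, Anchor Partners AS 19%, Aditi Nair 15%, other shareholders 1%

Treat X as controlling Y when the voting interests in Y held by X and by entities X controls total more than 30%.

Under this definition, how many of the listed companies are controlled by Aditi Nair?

1

Aditi holds 91% of Pellion, so Aditi controls Pellion.
No other company's threshold is met.
Aditi controls 1 company.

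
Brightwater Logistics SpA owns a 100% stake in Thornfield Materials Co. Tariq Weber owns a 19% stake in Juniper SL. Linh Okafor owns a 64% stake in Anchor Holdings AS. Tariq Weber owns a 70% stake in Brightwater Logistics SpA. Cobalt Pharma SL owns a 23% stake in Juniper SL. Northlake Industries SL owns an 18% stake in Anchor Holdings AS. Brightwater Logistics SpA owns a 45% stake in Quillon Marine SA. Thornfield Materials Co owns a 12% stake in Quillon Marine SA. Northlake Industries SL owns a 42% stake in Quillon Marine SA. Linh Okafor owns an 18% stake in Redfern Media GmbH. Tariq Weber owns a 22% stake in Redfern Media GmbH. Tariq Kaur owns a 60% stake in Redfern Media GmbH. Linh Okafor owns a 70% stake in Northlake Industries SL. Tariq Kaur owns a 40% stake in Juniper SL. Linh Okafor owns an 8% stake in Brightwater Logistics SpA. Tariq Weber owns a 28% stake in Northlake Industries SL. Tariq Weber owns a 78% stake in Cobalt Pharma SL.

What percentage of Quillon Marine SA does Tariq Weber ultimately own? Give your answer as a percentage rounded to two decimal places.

51.66%

Tariq Weber reaches Quillon along 3 paths.
Via Brightwater: 70% × 45% = 31.5%.
Via Northlake: 28% × 42% = 11.76%.
Via Brightwater → Thornfield: 70% × 100% × 12% = 8.4%.
Total: 31.5% + 11.76% + 8.4% = 51.66%.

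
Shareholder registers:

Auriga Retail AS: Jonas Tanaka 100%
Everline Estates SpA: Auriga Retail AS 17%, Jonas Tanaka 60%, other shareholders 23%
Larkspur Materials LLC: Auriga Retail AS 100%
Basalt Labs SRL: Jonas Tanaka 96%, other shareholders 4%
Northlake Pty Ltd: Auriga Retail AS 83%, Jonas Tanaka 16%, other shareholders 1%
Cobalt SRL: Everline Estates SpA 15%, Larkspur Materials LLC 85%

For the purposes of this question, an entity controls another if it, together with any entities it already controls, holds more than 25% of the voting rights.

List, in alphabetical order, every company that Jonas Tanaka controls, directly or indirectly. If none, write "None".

Auriga Retail AS, Basalt Labs SRL, Cobalt SRL, Everline Estates SpA, Larkspur Materials LLC, Northlake Pty Ltd

Jonas holds 100% of Auriga, so Jonas controls Auriga.
Auriga and Jonas together hold 17% + 60% = 77% of Everline, so Jonas controls Everline.
Auriga holds 100% of Larkspur, so Jonas controls Larkspur.
Jonas holds 96% of Basalt, so Jonas controls Basalt.
Auriga and Jonas together hold 83% + 16% = 99% of Northlake, so Jonas controls Northlake.
Everline and Larkspur together hold 15% + 85% = 100% of Cobalt, so Jonas controls Cobalt.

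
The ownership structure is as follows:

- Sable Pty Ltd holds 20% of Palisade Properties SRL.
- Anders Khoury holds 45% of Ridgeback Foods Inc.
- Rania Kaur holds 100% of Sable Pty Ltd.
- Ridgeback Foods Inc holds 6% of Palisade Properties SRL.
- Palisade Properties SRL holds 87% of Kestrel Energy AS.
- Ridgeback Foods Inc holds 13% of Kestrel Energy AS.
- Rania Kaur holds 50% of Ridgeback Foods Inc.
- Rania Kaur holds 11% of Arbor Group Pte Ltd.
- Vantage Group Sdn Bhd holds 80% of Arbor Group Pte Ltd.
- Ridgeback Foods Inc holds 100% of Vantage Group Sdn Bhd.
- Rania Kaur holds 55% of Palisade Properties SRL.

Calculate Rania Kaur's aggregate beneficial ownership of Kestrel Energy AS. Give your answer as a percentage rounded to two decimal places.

Rania reaches Kestrel along 4 paths.
Via Ridgeback: 50% × 13% = 6.5%.
Via Palisade: 55% × 87% = 47.85%.
Via Ridgeback → Palisade: 50% × 6% × 87% = 2.61%.
Via Sable → Palisade: 100% × 20% × 87% = 17.4%.
Total: 6.5% + 47.85% + 2.61% + 17.4% = 74.36%.

74.36%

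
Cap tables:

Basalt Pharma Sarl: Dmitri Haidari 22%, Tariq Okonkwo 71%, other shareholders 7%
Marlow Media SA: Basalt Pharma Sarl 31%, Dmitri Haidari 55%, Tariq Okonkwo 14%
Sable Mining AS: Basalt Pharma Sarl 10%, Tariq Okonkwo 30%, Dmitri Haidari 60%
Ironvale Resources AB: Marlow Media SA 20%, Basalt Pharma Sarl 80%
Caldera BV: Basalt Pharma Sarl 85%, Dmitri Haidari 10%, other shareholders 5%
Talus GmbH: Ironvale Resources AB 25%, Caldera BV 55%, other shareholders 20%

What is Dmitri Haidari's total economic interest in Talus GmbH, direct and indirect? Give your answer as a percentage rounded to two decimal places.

23.28%

Dmitri reaches Talus along 5 paths.
Via Basalt → Marlow → Ironvale: 22% × 31% × 20% × 25% = 0.341%.
Via Marlow → Ironvale: 55% × 20% × 25% = 2.75%.
Via Basalt → Ironvale: 22% × 80% × 25% = 4.4%.
Via Basalt → Caldera: 22% × 85% × 55% = 10.285%.
Via Caldera: 10% × 55% = 5.5%.
Total: 0.341% + 2.75% + 4.4% + 10.285% + 5.5% = 23.276%.
Rounded: 23.28%.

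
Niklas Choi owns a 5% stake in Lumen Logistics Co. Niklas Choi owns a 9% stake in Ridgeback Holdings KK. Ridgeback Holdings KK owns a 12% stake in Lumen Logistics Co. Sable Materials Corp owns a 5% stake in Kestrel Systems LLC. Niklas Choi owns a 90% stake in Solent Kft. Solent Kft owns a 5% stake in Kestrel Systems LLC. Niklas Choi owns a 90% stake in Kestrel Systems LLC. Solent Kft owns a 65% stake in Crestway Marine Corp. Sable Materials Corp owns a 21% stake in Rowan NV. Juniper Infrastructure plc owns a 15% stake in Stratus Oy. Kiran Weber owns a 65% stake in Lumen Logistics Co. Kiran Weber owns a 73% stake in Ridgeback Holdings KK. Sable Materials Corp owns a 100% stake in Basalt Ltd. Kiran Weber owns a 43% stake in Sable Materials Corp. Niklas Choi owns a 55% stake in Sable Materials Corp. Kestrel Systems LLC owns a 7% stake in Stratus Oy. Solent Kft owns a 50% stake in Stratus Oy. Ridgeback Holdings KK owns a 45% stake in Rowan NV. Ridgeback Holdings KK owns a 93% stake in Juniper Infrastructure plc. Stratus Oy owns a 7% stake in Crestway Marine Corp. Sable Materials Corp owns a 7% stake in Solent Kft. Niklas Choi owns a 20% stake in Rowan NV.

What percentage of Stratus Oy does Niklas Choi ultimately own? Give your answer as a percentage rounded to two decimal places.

Niklas reaches Stratus along 7 paths.
Via Solent: 90% × 50% = 45%.
Via Sable → Solent: 55% × 7% × 50% = 1.925%.
Via Solent → Kestrel: 90% × 5% × 7% = 0.315%.
Via Sable → Solent → Kestrel: 55% × 7% × 5% × 7% = 0.013475%.
Via Sable → Kestrel: 55% × 5% × 7% = 0.1925%.
Via Kestrel: 90% × 7% = 6.3%.
Via Ridgeback → Juniper: 9% × 93% × 15% = 1.2555%.
Total: 45% + 1.925% + 0.315% + 0.013475% + 0.1925% + 6.3% + 1.2555% = 55.001475%.
Rounded: 55.00%.

55.00%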